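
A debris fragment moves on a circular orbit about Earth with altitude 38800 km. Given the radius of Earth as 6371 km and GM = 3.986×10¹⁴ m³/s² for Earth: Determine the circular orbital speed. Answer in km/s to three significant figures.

v ≈ 2.97 km/s

r = 6371 + 38800 = 45171 km = 4.5171×10⁷ m.
For a circular orbit v = √(μ/r) = √(3.986×10¹⁴ / 4.517×10⁷) = √(8.824×10⁶) = 2971 m/s.
That is 2.971 km/s.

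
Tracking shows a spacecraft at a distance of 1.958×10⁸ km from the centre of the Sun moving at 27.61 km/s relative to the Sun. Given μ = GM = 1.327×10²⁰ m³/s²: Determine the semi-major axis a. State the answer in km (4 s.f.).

r = 1.958×10¹¹ m.
Vis-viva rearranged: 1/a = 2/r − v²/μ = 1.021×10⁻¹¹ − 5.745×10⁻¹² = 4.470×10⁻¹² m⁻¹.
a = 2.237×10¹¹ m = 2.2372×10⁸ km.

a ≈ 2.237×10⁸ km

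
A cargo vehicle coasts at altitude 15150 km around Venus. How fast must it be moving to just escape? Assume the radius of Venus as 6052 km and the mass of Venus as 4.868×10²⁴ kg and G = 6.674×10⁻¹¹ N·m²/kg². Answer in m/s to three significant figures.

v_esc ≈ 5540 m/s

μ = GM = 6.674×10⁻¹¹ × 4.868×10²⁴ = 3.249×10¹⁴ m³/s².
r = 6052 + 15150 = 21202 km = 2.1202×10⁷ m.
Escape speed v_esc = √(2μ/r) = √(2 × 3.249×10¹⁴ / 2.120×10⁷) = √(3.065×10⁷) = 5536 m/s.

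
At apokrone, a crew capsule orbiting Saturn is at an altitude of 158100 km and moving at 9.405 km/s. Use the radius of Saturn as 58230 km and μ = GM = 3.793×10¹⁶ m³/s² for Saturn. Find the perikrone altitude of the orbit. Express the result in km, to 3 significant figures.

r_a = 58230 + 158100 = 2.1633×10⁵ km = 2.163×10⁸ m.
Specific energy ε = v²/2 − μ/r = -1.311×10⁸ J/kg, so a = −μ/(2ε) = 1.447×10⁸ m.
The apsides satisfy r_p + r_a = 2a, so the perikrone radius is 2a − r_a = 7.298×10⁷ m = 72976 km.
Perikrone altitude = 72976 − 58230 = 14746 km.

perikrone altitude ≈ 14700 km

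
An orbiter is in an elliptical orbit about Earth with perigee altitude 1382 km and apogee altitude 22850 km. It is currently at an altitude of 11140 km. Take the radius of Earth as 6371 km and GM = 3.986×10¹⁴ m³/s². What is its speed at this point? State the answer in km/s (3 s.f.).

v ≈ 4.90 km/s

r_p = 6371 + 1382 = 7753.0 km = 7.7530×10⁶ m.
r_a = 6371 + 22850 = 29221 km = 2.9221×10⁷ m.
r = 6371 + 11140 = 17511 km = 1.751×10⁷ m.
Semi-major axis a = (r_p + r_a)/2 = 18487 km = 1.849×10⁷ m.
Vis-viva: v² = μ(2/r − 1/a) = 3.986×10¹⁴ × (1.142×10⁻⁷ − 5.409×10⁻⁸) = 2.396×10⁷ m²/s².
v = 4895 m/s = 4.895 km/s.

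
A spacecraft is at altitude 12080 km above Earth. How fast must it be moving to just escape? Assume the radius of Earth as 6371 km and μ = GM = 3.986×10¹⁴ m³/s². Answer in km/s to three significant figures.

v_esc ≈ 6.57 km/s

r = 6371 + 12080 = 18451 km = 1.8451×10⁷ m.
Escape speed v_esc = √(2μ/r) = √(2 × 3.986×10¹⁴ / 1.845×10⁷) = √(4.321×10⁷) = 6573 m/s.
= 6.573 km/s.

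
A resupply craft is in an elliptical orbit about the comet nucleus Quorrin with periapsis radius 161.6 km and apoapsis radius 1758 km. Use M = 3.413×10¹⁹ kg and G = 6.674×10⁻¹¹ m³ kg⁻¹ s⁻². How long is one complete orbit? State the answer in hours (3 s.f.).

μ = GM = 6.674×10⁻¹¹ × 3.413×10¹⁹ = 2.278×10⁹ m³/s².
Semi-major axis a = (r_p + r_a)/2 = (161.60 + 1758.0)/2 = 959.80 km = 9.598×10⁵ m.
By Kepler's third law T = 2π√(a³/μ) = 2π × 1.970×10⁴ = 1.238×10⁵ s.
= 34.39 hours.

T ≈ 34.4 hours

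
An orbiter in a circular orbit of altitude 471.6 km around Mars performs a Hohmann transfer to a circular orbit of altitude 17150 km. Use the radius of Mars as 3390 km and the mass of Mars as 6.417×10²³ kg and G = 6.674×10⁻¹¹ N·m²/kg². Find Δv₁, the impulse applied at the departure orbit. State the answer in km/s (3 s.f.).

Δv ≈ 0.991 km/s

μ = GM = 6.674×10⁻¹¹ × 6.417×10²³ = 4.283×10¹³ m³/s².
r₁ = 3390 + 471.6 = 3861.6 km = 3.8616×10⁶ m.
r₂ = 3390 + 17150 = 20540 km = 2.0540×10⁷ m.
Transfer ellipse a_t = (r₁ + r₂)/2 = 1.220×10⁷ m.
At r₁: circular v_c1 = √(μ/r₁) = 3330 m/s; transfer-periapsis v_p = √[μ(2/r₁ − 1/a_t)] = 4321 m/s.
Δv₁ = v_p − v_c1 = 990.7 m/s.
= 0.9907 km/s.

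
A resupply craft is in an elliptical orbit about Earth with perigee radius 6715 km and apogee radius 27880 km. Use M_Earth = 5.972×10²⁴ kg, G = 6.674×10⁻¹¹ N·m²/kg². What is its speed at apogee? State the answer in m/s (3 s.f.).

μ = GM = 6.674×10⁻¹¹ × 5.972×10²⁴ = 3.986×10¹⁴ m³/s².
Semi-major axis a = (r_p + r_a)/2 = 17298 km = 1.730×10⁷ m.
Vis-viva: v² = μ(2/r − 1/a) = 3.986×10¹⁴ × (7.174×10⁻⁸ − 5.781×10⁻⁸) = 5.550×10⁶ m²/s².
v = 2356 m/s.

v ≈ 2360 m/s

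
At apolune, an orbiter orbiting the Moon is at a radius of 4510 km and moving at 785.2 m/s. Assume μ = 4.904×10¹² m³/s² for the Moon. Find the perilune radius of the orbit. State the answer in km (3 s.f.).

perilune radius ≈ 1780 km

r_a = 4.510×10⁶ m.
Specific energy ε = v²/2 − μ/r = -7.791×10⁵ J/kg, so a = −μ/(2ε) = 3.147×10⁶ m.
The apsides satisfy r_p + r_a = 2a, so the perilune radius is 2a − r_a = 1.785×10⁶ m = 1784.5 km.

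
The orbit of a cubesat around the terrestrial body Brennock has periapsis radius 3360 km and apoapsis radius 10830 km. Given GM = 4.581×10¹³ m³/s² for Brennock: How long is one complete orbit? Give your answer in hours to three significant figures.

Semi-major axis a = (r_p + r_a)/2 = (3360.0 + 10830)/2 = 7095.0 km = 7.095×10⁶ m.
By Kepler's third law T = 2π√(a³/μ) = 2π × 2.792×10³ = 1.754×10⁴ s.
= 4.873 hours.

T ≈ 4.87 hours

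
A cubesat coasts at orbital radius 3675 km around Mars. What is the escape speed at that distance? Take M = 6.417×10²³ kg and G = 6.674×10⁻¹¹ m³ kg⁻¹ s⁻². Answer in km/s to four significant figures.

v_esc ≈ 4.828 km/s

μ = GM = 6.674×10⁻¹¹ × 6.417×10²³ = 4.283×10¹³ m³/s².
r = 3675 km = 3.675×10⁶ m.
Escape speed v_esc = √(2μ/r) = √(2 × 4.283×10¹³ / 3.675×10⁶) = √(2.331×10⁷) = 4828 m/s.
= 4.828 km/s.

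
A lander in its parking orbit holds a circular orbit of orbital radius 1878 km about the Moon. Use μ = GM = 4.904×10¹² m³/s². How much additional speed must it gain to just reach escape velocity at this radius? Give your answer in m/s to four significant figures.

r = 1878 km = 1.878×10⁶ m.
Circular speed v_c = √(μ/r) = 1616 m/s.
Escape speed v_esc = √(2μ/r) = √2 × v_c = 2285 m/s.
Δv = v_esc − v_c = 669.3 m/s.

Δv ≈ 669.3 m/s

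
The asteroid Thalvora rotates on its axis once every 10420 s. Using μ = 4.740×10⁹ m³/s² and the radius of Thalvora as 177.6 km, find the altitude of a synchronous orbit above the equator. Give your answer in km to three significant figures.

A synchronous orbit has period T, so by Kepler's third law a = (μT²/4π²)^(1/3).
μT²/4π² = 4.740×10⁹ × (1.042×10⁴)² / 39.48 = 1.304×10¹⁶ m³.
a = 2.354×10⁵ m = 235.35 km.
Altitude h = a − R = 235.35 − 177.6 = 57.752 km.

h_sync ≈ 57.8 km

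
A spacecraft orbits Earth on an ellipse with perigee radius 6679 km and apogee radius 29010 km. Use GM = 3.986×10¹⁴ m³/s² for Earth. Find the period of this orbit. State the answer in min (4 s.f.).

T ≈ 395.4 min

Semi-major axis a = (r_p + r_a)/2 = (6679.0 + 29010)/2 = 17844 km = 1.784×10⁷ m.
By Kepler's third law T = 2π√(a³/μ) = 2π × 3.776×10³ = 2.372×10⁴ s.
= 395.4 min.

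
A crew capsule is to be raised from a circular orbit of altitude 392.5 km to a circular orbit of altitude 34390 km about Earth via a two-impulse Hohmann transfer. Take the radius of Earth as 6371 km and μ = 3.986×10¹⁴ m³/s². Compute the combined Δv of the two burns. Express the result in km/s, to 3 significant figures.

r₁ = 6371 + 392.5 = 6763.5 km = 6.7635×10⁶ m.
r₂ = 6371 + 34390 = 40761 km = 4.0761×10⁷ m.
Transfer ellipse a_t = (r₁ + r₂)/2 = 2.376×10⁷ m.
At r₁: circular v_c1 = √(μ/r₁) = 7677 m/s; transfer-perigee v_p = √[μ(2/r₁ − 1/a_t)] = 10050 m/s.
Δv₁ = v_p − v_c1 = 2378 m/s.
At r₂: circular v_c2 = √(μ/r₂) = 3127 m/s; transfer-apogee v_a = √[μ(2/r₂ − 1/a_t)] = 1668 m/s.
Δv₂ = v_c2 − v_a = 1459 m/s.
Total Δv = Δv₁ + Δv₂ = 3836 m/s = 3.836 km/s.

Δv_total ≈ 3.84 km/s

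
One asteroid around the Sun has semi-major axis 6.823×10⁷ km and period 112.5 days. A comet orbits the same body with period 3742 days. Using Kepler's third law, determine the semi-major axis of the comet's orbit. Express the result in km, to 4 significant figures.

a₂ ≈ 7.057×10⁸ km

Kepler's third law: a³ ∝ T², so a₂ = a₁ (T₂/T₁)^(2/3).
T₂/T₁ = 33.26, (T₂/T₁)^(2/3) = 10.34.
a₂ = 6.823×10⁷ × 10.34 = 7.057×10⁸ km.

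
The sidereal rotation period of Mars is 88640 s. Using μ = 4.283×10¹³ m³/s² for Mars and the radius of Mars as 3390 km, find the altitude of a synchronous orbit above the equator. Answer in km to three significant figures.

h_sync ≈ 17000 km

A synchronous orbit has period T, so by Kepler's third law a = (μT²/4π²)^(1/3).
μT²/4π² = 4.283×10¹³ × (8.864×10⁴)² / 39.48 = 8.524×10²¹ m³.
a = 2.043×10⁷ m = 20428 km.
Altitude h = a − R = 20428 − 3390 = 17038 km.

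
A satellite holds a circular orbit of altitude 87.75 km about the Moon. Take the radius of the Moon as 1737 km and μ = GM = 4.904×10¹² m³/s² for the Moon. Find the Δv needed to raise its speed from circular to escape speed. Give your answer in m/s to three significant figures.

r = 1737 + 87.75 = 1824.8 km = 1.8248×10⁶ m.
Circular speed v_c = √(μ/r) = 1639 m/s.
Escape speed v_esc = √(2μ/r) = √2 × v_c = 2318 m/s.
Δv = v_esc − v_c = 679.0 m/s.

Δv ≈ 679 m/s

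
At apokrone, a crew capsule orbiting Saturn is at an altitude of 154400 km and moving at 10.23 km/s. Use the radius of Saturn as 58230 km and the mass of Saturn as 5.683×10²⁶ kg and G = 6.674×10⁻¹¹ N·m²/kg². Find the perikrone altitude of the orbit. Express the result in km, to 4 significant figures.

μ = GM = 6.674×10⁻¹¹ × 5.683×10²⁶ = 3.793×10¹⁶ m³/s².
r_a = 58230 + 154400 = 2.1263×10⁵ km = 2.126×10⁸ m.
Specific energy ε = v²/2 − μ/r = -1.261×10⁸ J/kg, so a = −μ/(2ε) = 1.504×10⁸ m.
The apsides satisfy r_p + r_a = 2a, so the perikrone radius is 2a − r_a = 8.827×10⁷ m = 88267 km.
Perikrone altitude = 88267 − 58230 = 30037 km.

perikrone altitude ≈ 30040 km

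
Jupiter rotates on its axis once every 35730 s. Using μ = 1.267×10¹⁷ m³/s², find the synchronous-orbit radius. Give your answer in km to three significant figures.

r_sync ≈ 1.60×10⁵ km

A synchronous orbit has period T, so by Kepler's third law a = (μT²/4π²)^(1/3).
μT²/4π² = 1.267×10¹⁷ × (3.573×10⁴)² / 39.48 = 4.097×10²⁴ m³.
a = 1.600×10⁸ m = 1.6002×10⁵ km.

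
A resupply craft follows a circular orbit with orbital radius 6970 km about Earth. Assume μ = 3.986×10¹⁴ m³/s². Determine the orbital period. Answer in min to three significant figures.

T ≈ 96.5 min

r = 6970 km = 6.970×10⁶ m.
Kepler's third law: T = 2π√(r³/μ) = 2π√((6.970×10⁶)³ / 3.986×10¹⁴).
r³/μ = 8.495×10⁵ s², so T = 2π × 9.217×10² = 5.791×10³ s.
Converting: 5.791×10³ s ÷ 60.00 = 96.52 min.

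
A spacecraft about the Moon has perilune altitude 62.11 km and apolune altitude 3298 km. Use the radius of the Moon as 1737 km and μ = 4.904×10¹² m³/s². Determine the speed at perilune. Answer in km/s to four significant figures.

v ≈ 2.004 km/s

r_p = 1737 + 62.11 = 1799.1 km = 1.7991×10⁶ m.
r_a = 1737 + 3298 = 5035.0 km = 5.0350×10⁶ m.
Semi-major axis a = (r_p + r_a)/2 = 3417.1 km = 3.417×10⁶ m.
Vis-viva: v² = μ(2/r − 1/a) = 4.904×10¹² × (1.112×10⁻⁶ − 2.926×10⁻⁷) = 4.016×10⁶ m²/s².
v = 2004 m/s = 2.004 km/s.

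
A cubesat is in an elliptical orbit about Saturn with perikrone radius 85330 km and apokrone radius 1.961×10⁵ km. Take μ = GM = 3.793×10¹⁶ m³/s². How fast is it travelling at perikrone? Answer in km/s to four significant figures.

Semi-major axis a = (r_p + r_a)/2 = 1.4072×10⁵ km = 1.407×10⁸ m.
Vis-viva: v² = μ(2/r − 1/a) = 3.793×10¹⁶ × (2.344×10⁻⁸ − 7.107×10⁻⁹) = 6.195×10⁸ m²/s².
v = 24890 m/s = 24.89 km/s.

v ≈ 24.89 km/s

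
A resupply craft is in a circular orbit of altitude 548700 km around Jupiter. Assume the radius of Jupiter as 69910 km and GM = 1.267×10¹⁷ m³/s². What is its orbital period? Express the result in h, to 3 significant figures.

T ≈ 75.4 h

r = 69910 + 548700 = 618610 km = 6.1861×10⁸ m.
Kepler's third law: T = 2π√(r³/μ) = 2π√((6.186×10⁸)³ / 1.267×10¹⁷).
r³/μ = 1.868×10⁹ s², so T = 2π × 4.323×10⁴ = 2.716×10⁵ s.
Converting: 2.716×10⁵ s ÷ 3600 = 75.44 h.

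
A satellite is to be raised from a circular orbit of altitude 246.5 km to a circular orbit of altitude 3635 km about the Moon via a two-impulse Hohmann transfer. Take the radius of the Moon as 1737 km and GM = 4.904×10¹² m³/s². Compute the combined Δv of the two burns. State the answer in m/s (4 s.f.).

r₁ = 1737 + 246.5 = 1983.5 km = 1.9835×10⁶ m.
r₂ = 1737 + 3635 = 5372.0 km = 5.3720×10⁶ m.
Transfer ellipse a_t = (r₁ + r₂)/2 = 3.678×10⁶ m.
At r₁: circular v_c1 = √(μ/r₁) = 1572 m/s; transfer-perilune v_p = √[μ(2/r₁ − 1/a_t)] = 1900 m/s.
Δv₁ = v_p − v_c1 = 328.0 m/s.
At r₂: circular v_c2 = √(μ/r₂) = 955.4 m/s; transfer-apolune v_a = √[μ(2/r₂ − 1/a_t)] = 701.7 m/s.
Δv₂ = v_c2 − v_a = 253.8 m/s.
Total Δv = Δv₁ + Δv₂ = 581.8 m/s.

Δv_total ≈ 581.8 m/s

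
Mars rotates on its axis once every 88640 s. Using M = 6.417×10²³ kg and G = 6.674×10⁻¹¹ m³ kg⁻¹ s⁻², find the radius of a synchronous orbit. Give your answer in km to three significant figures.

μ = GM = 6.674×10⁻¹¹ × 6.417×10²³ = 4.283×10¹³ m³/s².
A synchronous orbit has period T, so by Kepler's third law a = (μT²/4π²)^(1/3).
μT²/4π² = 4.283×10¹³ × (8.864×10⁴)² / 39.48 = 8.524×10²¹ m³.
a = 2.043×10⁷ m = 20427 km.

r_sync ≈ 20400 km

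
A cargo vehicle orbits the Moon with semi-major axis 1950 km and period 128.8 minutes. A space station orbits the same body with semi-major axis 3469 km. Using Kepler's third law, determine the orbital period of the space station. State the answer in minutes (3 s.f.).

Kepler's third law: T² ∝ a³, so T₂ = T₁ (a₂/a₁)^(3/2).
a₂/a₁ = 1.779, (a₂/a₁)^(3/2) = 2.373.
T₂ = 128.8 × 2.373 = 305.6 minutes.

T₂ ≈ 306 minutes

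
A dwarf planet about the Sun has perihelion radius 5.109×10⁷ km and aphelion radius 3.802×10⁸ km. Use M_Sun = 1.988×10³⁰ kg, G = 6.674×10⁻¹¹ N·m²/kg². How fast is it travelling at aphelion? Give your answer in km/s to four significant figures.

v ≈ 9.093 km/s

μ = GM = 6.674×10⁻¹¹ × 1.988×10³⁰ = 1.327×10²⁰ m³/s².
Semi-major axis a = (r_p + r_a)/2 = 2.1564×10⁸ km = 2.156×10¹¹ m.
Vis-viva: v² = μ(2/r − 1/a) = 1.327×10²⁰ × (5.260×10⁻¹² − 4.637×10⁻¹²) = 8.268×10⁷ m²/s².
v = 9093 m/s = 9.093 km/s.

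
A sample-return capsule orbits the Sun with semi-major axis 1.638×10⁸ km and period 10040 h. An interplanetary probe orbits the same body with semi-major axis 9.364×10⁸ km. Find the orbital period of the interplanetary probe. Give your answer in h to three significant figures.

Kepler's third law: T² ∝ a³, so T₂ = T₁ (a₂/a₁)^(3/2).
a₂/a₁ = 5.717, (a₂/a₁)^(3/2) = 13.67.
T₂ = 10040 × 13.67 = 1.372×10⁵ h.

T₂ ≈ 1.37×10⁵ h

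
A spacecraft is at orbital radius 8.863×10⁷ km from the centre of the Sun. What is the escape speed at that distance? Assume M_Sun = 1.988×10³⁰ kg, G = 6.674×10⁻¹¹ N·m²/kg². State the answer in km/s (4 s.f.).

v_esc ≈ 54.72 km/s

μ = GM = 6.674×10⁻¹¹ × 1.988×10³⁰ = 1.327×10²⁰ m³/s².
r = 8.863×10⁷ km = 8.863×10¹⁰ m.
Escape speed v_esc = √(2μ/r) = √(2 × 1.327×10²⁰ / 8.863×10¹⁰) = √(2.994×10⁹) = 54720 m/s.
= 54.72 km/s.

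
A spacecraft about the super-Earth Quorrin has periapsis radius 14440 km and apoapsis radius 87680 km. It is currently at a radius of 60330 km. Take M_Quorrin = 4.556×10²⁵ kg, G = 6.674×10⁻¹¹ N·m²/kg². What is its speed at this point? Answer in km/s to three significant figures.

μ = GM = 6.674×10⁻¹¹ × 4.556×10²⁵ = 3.041×10¹⁵ m³/s².
Semi-major axis a = (r_p + r_a)/2 = 51060 km = 5.106×10⁷ m.
Vis-viva: v² = μ(2/r − 1/a) = 3.041×10¹⁵ × (3.315×10⁻⁸ − 1.958×10⁻⁸) = 4.125×10⁷ m²/s².
v = 6423 m/s = 6.423 km/s.

v ≈ 6.42 km/s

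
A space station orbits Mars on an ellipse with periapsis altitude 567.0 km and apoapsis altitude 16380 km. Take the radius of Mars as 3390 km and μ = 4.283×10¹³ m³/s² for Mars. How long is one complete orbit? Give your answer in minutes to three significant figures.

r_p = 3390 + 567.0 = 3957.0 km = 3.9570×10⁶ m.
r_a = 3390 + 16380 = 19770 km = 1.9770×10⁷ m.
Semi-major axis a = (r_p + r_a)/2 = (3957.0 + 19770)/2 = 11864 km = 1.186×10⁷ m.
By Kepler's third law T = 2π√(a³/μ) = 2π × 6.244×10³ = 3.923×10⁴ s.
= 653.8 minutes.

T ≈ 654 minutes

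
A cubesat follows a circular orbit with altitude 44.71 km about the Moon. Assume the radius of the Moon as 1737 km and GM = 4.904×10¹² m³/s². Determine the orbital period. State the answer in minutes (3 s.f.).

T ≈ 112 minutes

r = 1737 + 44.71 = 1781.7 km = 1.7817×10⁶ m.
Kepler's third law: T = 2π√(r³/μ) = 2π√((1.782×10⁶)³ / 4.904×10¹²).
r³/μ = 1.153×10⁶ s², so T = 2π × 1.074×10³ = 6.748×10³ s.
Converting: 6.748×10³ s ÷ 60.00 = 112.5 minutes.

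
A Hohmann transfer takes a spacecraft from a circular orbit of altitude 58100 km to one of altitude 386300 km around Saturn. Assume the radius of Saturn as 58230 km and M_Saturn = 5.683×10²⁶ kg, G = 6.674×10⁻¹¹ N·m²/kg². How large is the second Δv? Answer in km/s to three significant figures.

μ = GM = 6.674×10⁻¹¹ × 5.683×10²⁶ = 3.793×10¹⁶ m³/s².
r₁ = 58230 + 58100 = 116330 km = 1.1633×10⁸ m.
r₂ = 58230 + 386300 = 444530 km = 4.4453×10⁸ m.
Transfer ellipse a_t = (r₁ + r₂)/2 = 2.804×10⁸ m.
At r₁: circular v_c1 = √(μ/r₁) = 18060 m/s; transfer-perikrone v_p = √[μ(2/r₁ − 1/a_t)] = 22730 m/s.
At r₂: circular v_c2 = √(μ/r₂) = 9237 m/s; transfer-apokrone v_a = √[μ(2/r₂ − 1/a_t)] = 5949 m/s.
Δv₂ = v_c2 − v_a = 3288 m/s.
= 3.288 km/s.

Δv ≈ 3.29 km/s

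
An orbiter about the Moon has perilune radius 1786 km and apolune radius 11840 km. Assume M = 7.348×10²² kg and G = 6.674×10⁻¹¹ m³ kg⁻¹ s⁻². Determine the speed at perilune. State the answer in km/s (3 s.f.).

v ≈ 2.18 km/s

μ = GM = 6.674×10⁻¹¹ × 7.348×10²² = 4.904×10¹² m³/s².
Semi-major axis a = (r_p + r_a)/2 = 6813.0 km = 6.813×10⁶ m.
Vis-viva: v² = μ(2/r − 1/a) = 4.904×10¹² × (1.120×10⁻⁶ − 1.468×10⁻⁷) = 4.772×10⁶ m²/s².
v = 2184 m/s = 2.184 km/s.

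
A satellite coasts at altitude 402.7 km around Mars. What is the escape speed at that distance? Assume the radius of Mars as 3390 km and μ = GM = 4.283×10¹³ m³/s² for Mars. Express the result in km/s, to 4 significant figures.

r = 3390 + 402.7 = 3792.7 km = 3.7927×10⁶ m.
Escape speed v_esc = √(2μ/r) = √(2 × 4.283×10¹³ / 3.793×10⁶) = √(2.259×10⁷) = 4752 m/s.
= 4.752 km/s.

v_esc ≈ 4.752 km/s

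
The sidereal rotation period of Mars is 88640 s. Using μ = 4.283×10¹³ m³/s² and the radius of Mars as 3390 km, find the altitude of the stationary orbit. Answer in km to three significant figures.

A synchronous orbit has period T, so by Kepler's third law a = (μT²/4π²)^(1/3).
μT²/4π² = 4.283×10¹³ × (8.864×10⁴)² / 39.48 = 8.524×10²¹ m³.
a = 2.043×10⁷ m = 20428 km.
Altitude h = a − R = 20428 − 3390 = 17038 km.

h_sync ≈ 17000 km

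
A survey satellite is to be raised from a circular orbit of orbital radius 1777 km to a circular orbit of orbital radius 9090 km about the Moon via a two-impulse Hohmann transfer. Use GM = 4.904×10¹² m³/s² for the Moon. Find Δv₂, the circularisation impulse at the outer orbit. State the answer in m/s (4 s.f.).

r₁ = 1777 km = 1.777×10⁶ m.
r₂ = 9090 km = 9.090×10⁶ m.
Transfer ellipse a_t = (r₁ + r₂)/2 = 5.434×10⁶ m.
At r₁: circular v_c1 = √(μ/r₁) = 1661 m/s; transfer-perilune v_p = √[μ(2/r₁ − 1/a_t)] = 2149 m/s.
At r₂: circular v_c2 = √(μ/r₂) = 734.5 m/s; transfer-apolune v_a = √[μ(2/r₂ − 1/a_t)] = 420.0 m/s.
Δv₂ = v_c2 − v_a = 314.5 m/s.

Δv ≈ 314.5 m/s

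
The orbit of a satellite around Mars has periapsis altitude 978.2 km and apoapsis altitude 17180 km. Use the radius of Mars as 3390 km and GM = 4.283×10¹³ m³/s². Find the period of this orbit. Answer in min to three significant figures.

T ≈ 705 min

r_p = 3390 + 978.2 = 4368.2 km = 4.3682×10⁶ m.
r_a = 3390 + 17180 = 20570 km = 2.0570×10⁷ m.
Semi-major axis a = (r_p + r_a)/2 = (4368.2 + 20570)/2 = 12469 km = 1.247×10⁷ m.
By Kepler's third law T = 2π√(a³/μ) = 2π × 6.728×10³ = 4.227×10⁴ s.
= 704.5 min.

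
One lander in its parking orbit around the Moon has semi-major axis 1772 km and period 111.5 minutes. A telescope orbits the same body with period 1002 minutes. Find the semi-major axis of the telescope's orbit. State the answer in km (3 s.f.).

a₂ ≈ 7660 km

Kepler's third law: a³ ∝ T², so a₂ = a₁ (T₂/T₁)^(2/3).
T₂/T₁ = 8.987, (T₂/T₁)^(2/3) = 4.322.
a₂ = 1772 × 4.322 = 7659 km.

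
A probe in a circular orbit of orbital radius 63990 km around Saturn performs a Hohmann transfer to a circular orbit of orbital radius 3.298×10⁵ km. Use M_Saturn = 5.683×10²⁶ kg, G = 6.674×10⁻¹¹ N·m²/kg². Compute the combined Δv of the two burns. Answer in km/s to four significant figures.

μ = GM = 6.674×10⁻¹¹ × 5.683×10²⁶ = 3.793×10¹⁶ m³/s².
r₁ = 63990 km = 6.399×10⁷ m.
r₂ = 3.298×10⁵ km = 3.298×10⁸ m.
Transfer ellipse a_t = (r₁ + r₂)/2 = 1.969×10⁸ m.
At r₁: circular v_c1 = √(μ/r₁) = 24350 m/s; transfer-perikrone v_p = √[μ(2/r₁ − 1/a_t)] = 31510 m/s.
Δv₁ = v_p − v_c1 = 7163 m/s.
At r₂: circular v_c2 = √(μ/r₂) = 10720 m/s; transfer-apokrone v_a = √[μ(2/r₂ − 1/a_t)] = 6114 m/s.
Δv₂ = v_c2 − v_a = 4610 m/s.
Total Δv = Δv₁ + Δv₂ = 11770 m/s = 11.77 km/s.

Δv_total ≈ 11.77 km/s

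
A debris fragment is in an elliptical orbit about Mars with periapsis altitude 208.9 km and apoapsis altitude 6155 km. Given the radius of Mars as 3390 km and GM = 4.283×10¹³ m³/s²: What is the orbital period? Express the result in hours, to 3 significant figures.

r_p = 3390 + 208.9 = 3598.9 km = 3.5989×10⁶ m.
r_a = 3390 + 6155 = 9545.0 km = 9.5450×10⁶ m.
Semi-major axis a = (r_p + r_a)/2 = (3598.9 + 9545.0)/2 = 6571.9 km = 6.572×10⁶ m.
By Kepler's third law T = 2π√(a³/μ) = 2π × 2.574×10³ = 1.618×10⁴ s.
= 4.493 hours.

T ≈ 4.49 hours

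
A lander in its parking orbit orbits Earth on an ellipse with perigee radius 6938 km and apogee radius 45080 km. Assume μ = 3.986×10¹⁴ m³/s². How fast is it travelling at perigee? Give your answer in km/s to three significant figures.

v ≈ 9.98 km/s

Semi-major axis a = (r_p + r_a)/2 = 26009 km = 2.601×10⁷ m.
Vis-viva: v² = μ(2/r − 1/a) = 3.986×10¹⁴ × (2.883×10⁻⁷ − 3.845×10⁻⁸) = 9.958×10⁷ m²/s².
v = 9979 m/s = 9.979 km/s.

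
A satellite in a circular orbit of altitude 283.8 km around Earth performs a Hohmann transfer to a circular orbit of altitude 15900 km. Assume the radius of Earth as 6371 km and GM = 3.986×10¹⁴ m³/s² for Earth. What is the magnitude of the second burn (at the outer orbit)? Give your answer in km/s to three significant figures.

Δv ≈ 1.36 km/s

r₁ = 6371 + 283.8 = 6654.8 km = 6.6548×10⁶ m.
r₂ = 6371 + 15900 = 22271 km = 2.2271×10⁷ m.
Transfer ellipse a_t = (r₁ + r₂)/2 = 1.446×10⁷ m.
At r₁: circular v_c1 = √(μ/r₁) = 7739 m/s; transfer-perigee v_p = √[μ(2/r₁ − 1/a_t)] = 9604 m/s.
At r₂: circular v_c2 = √(μ/r₂) = 4231 m/s; transfer-apogee v_a = √[μ(2/r₂ − 1/a_t)] = 2870 m/s.
Δv₂ = v_c2 − v_a = 1361 m/s.
= 1.361 km/s.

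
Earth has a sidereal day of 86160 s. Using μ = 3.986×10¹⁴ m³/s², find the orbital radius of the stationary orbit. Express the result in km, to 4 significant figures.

A synchronous orbit has period T, so by Kepler's third law a = (μT²/4π²)^(1/3).
μT²/4π² = 3.986×10¹⁴ × (8.616×10⁴)² / 39.48 = 7.495×10²² m³.
a = 4.216×10⁷ m = 42163 km.

r_sync ≈ 42160 km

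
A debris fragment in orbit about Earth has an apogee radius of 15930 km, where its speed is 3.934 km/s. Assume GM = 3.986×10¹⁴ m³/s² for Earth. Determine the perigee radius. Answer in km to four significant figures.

r_a = 1.593×10⁷ m.
Specific energy ε = v²/2 − μ/r = -1.728×10⁷ J/kg, so a = −μ/(2ε) = 1.153×10⁷ m.
The apsides satisfy r_p + r_a = 2a, so the perigee radius is 2a − r_a = 7.132×10⁶ m = 7132.1 km.

perigee radius ≈ 7132 km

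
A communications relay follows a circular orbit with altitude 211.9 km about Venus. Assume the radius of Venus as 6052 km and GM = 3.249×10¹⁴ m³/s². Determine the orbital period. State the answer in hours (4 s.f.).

r = 6052 + 211.9 = 6263.9 km = 6.2639×10⁶ m.
Kepler's third law: T = 2π√(r³/μ) = 2π√((6.264×10⁶)³ / 3.249×10¹⁴).
r³/μ = 7.565×10⁵ s², so T = 2π × 8.697×10² = 5.465×10³ s.
Converting: 5.465×10³ s ÷ 3600 = 1.518 hours.

T ≈ 1.518 hours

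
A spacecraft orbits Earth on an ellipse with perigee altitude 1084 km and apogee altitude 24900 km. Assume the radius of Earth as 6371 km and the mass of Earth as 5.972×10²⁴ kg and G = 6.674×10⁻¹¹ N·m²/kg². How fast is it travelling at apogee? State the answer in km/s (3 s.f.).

μ = GM = 6.674×10⁻¹¹ × 5.972×10²⁴ = 3.986×10¹⁴ m³/s².
r_p = 6371 + 1084 = 7455.0 km = 7.4550×10⁶ m.
r_a = 6371 + 24900 = 31271 km = 3.1271×10⁷ m.
Semi-major axis a = (r_p + r_a)/2 = 19363 km = 1.936×10⁷ m.
Vis-viva: v² = μ(2/r − 1/a) = 3.986×10¹⁴ × (6.396×10⁻⁸ − 5.164×10⁻⁸) = 4.907×10⁶ m²/s².
v = 2215 m/s = 2.215 km/s.

v ≈ 2.22 km/s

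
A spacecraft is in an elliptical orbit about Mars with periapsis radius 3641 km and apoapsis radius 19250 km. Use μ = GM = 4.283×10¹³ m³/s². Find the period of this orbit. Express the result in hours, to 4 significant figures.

Semi-major axis a = (r_p + r_a)/2 = (3641.0 + 19250)/2 = 11446 km = 1.145×10⁷ m.
By Kepler's third law T = 2π√(a³/μ) = 2π × 5.917×10³ = 3.718×10⁴ s.
= 10.33 hours.

T ≈ 10.33 hours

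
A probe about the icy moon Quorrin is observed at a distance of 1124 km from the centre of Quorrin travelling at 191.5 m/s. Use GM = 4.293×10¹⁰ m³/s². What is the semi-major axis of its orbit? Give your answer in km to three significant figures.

r = 1.124×10⁶ m.
Specific orbital energy ε = v²/2 − μ/r = (191.5)²/2 − 4.293×10¹⁰/1.124×10⁶ = -1.986×10⁴ J/kg.
Since ε = −μ/(2a), a = −μ/(2ε) = 1.081×10⁶ m = 1080.9 km.

a ≈ 1080 km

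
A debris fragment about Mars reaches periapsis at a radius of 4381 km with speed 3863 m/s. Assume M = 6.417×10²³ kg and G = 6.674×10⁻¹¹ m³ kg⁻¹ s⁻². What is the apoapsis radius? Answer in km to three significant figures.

apoapsis radius ≈ 14100 km

μ = GM = 6.674×10⁻¹¹ × 6.417×10²³ = 4.283×10¹³ m³/s².
r_p = 4.381×10⁶ m.
Specific energy ε = v²/2 − μ/r = -2.314×10⁶ J/kg, so a = −μ/(2ε) = 9.253×10⁶ m.
The apsides satisfy r_p + r_a = 2a, so the apoapsis radius is 2a − r_p = 1.412×10⁷ m = 14125 km.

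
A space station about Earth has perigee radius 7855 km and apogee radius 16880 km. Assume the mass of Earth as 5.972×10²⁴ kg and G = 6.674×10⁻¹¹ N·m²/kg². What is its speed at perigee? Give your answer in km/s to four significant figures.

μ = GM = 6.674×10⁻¹¹ × 5.972×10²⁴ = 3.986×10¹⁴ m³/s².
Semi-major axis a = (r_p + r_a)/2 = 12368 km = 1.237×10⁷ m.
Vis-viva: v² = μ(2/r − 1/a) = 3.986×10¹⁴ × (2.546×10⁻⁷ − 8.086×10⁻⁸) = 6.925×10⁷ m²/s².
v = 8322 m/s = 8.322 km/s.

v ≈ 8.322 km/s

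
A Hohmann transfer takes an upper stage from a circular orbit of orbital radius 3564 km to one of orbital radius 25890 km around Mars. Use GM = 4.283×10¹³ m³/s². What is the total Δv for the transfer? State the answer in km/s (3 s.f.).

r₁ = 3564 km = 3.564×10⁶ m.
r₂ = 25890 km = 2.589×10⁷ m.
Transfer ellipse a_t = (r₁ + r₂)/2 = 1.473×10⁷ m.
At r₁: circular v_c1 = √(μ/r₁) = 3467 m/s; transfer-periapsis v_p = √[μ(2/r₁ − 1/a_t)] = 4596 m/s.
Δv₁ = v_p − v_c1 = 1130 m/s.
At r₂: circular v_c2 = √(μ/r₂) = 1286 m/s; transfer-apoapsis v_a = √[μ(2/r₂ − 1/a_t)] = 632.7 m/s.
Δv₂ = v_c2 − v_a = 653.5 m/s.
Total Δv = Δv₁ + Δv₂ = 1783 m/s = 1.783 km/s.

Δv_total ≈ 1.78 km/s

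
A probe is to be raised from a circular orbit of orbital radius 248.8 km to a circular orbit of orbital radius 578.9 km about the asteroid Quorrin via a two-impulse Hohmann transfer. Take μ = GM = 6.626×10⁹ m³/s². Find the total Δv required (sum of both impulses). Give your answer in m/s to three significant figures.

r₁ = 248.8 km = 2.488×10⁵ m.
r₂ = 578.9 km = 5.789×10⁵ m.
Transfer ellipse a_t = (r₁ + r₂)/2 = 4.138×10⁵ m.
At r₁: circular v_c1 = √(μ/r₁) = 163.2 m/s; transfer-periapsis v_p = √[μ(2/r₁ − 1/a_t)] = 193.0 m/s.
Δv₁ = v_p − v_c1 = 29.82 m/s.
At r₂: circular v_c2 = √(μ/r₂) = 107.0 m/s; transfer-apoapsis v_a = √[μ(2/r₂ − 1/a_t)] = 82.95 m/s.
Δv₂ = v_c2 − v_a = 24.03 m/s.
Total Δv = Δv₁ + Δv₂ = 53.85 m/s.

Δv_total ≈ 53.9 m/s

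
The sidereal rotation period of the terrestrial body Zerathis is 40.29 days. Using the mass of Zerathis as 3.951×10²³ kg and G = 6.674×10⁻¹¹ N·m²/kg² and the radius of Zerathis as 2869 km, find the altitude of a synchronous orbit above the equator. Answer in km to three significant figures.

μ = GM = 6.674×10⁻¹¹ × 3.951×10²³ = 2.637×10¹³ m³/s².
T = 40.29 days = 3.481×10⁶ s.
A synchronous orbit has period T, so by Kepler's third law a = (μT²/4π²)^(1/3).
μT²/4π² = 2.637×10¹³ × (3.481×10⁶)² / 39.48 = 8.094×10²⁴ m³.
a = 2.008×10⁸ m = 2.0078×10⁵ km.
Altitude h = a − R = 2.0078×10⁵ − 2869 = 1.9791×10⁵ km.

h_sync ≈ 1.98×10⁵ km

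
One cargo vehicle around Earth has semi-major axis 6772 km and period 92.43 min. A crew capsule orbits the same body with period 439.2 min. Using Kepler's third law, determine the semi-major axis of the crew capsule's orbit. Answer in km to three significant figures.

a₂ ≈ 19100 km

Kepler's third law: a³ ∝ T², so a₂ = a₁ (T₂/T₁)^(2/3).
T₂/T₁ = 4.752, (T₂/T₁)^(2/3) = 2.826.
a₂ = 6772 × 2.826 = 19140 km.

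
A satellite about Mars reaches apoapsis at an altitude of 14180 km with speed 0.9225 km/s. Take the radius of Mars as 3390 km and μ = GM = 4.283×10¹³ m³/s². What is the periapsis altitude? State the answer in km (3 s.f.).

r_a = 3390 + 14180 = 17570 km = 1.757×10⁷ m.
Specific energy ε = v²/2 − μ/r = -2.012×10⁶ J/kg, so a = −μ/(2ε) = 1.064×10⁷ m.
The apsides satisfy r_p + r_a = 2a, so the periapsis radius is 2a − r_a = 3.715×10⁶ m = 3715.4 km.
Periapsis altitude = 3715.4 − 3390 = 325.43 km.

periapsis altitude ≈ 325 km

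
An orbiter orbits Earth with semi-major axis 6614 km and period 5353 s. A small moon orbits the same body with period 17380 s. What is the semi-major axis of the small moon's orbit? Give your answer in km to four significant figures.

a₂ ≈ 14500 km

Kepler's third law: a³ ∝ T², so a₂ = a₁ (T₂/T₁)^(2/3).
T₂/T₁ = 3.247, (T₂/T₁)^(2/3) = 2.193.
a₂ = 6614 × 2.193 = 14500 km.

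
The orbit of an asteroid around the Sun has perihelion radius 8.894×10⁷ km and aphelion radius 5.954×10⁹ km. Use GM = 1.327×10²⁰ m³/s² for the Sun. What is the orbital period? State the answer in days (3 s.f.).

Semi-major axis a = (r_p + r_a)/2 = (8.8940×10⁷ + 5.9540×10⁹)/2 = 3.0215×10⁹ km = 3.021×10¹² m.
By Kepler's third law T = 2π√(a³/μ) = 2π × 4.559×10⁸ = 2.865×10⁹ s.
= 33160 days.

T ≈ 33200 days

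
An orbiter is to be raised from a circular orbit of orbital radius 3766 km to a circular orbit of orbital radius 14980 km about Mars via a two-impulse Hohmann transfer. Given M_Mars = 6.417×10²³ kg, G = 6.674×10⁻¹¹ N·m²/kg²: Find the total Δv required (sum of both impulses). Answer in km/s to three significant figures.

μ = GM = 6.674×10⁻¹¹ × 6.417×10²³ = 4.283×10¹³ m³/s².
r₁ = 3766 km = 3.766×10⁶ m.
r₂ = 14980 km = 1.498×10⁷ m.
Transfer ellipse a_t = (r₁ + r₂)/2 = 9.373×10⁶ m.
At r₁: circular v_c1 = √(μ/r₁) = 3372 m/s; transfer-periapsis v_p = √[μ(2/r₁ − 1/a_t)] = 4263 m/s.
Δv₁ = v_p − v_c1 = 891.0 m/s.
At r₂: circular v_c2 = √(μ/r₂) = 1691 m/s; transfer-apoapsis v_a = √[μ(2/r₂ − 1/a_t)] = 1072 m/s.
Δv₂ = v_c2 − v_a = 619.1 m/s.
Total Δv = Δv₁ + Δv₂ = 1510 m/s = 1.510 km/s.

Δv_total ≈ 1.51 km/s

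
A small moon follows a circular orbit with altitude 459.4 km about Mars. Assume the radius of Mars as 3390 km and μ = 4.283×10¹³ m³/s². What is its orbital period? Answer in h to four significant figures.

T ≈ 2.014 h

r = 3390 + 459.4 = 3849.4 km = 3.8494×10⁶ m.
Kepler's third law: T = 2π√(r³/μ) = 2π√((3.849×10⁶)³ / 4.283×10¹³).
r³/μ = 1.332×10⁶ s², so T = 2π × 1.154×10³ = 7.251×10³ s.
Converting: 7.251×10³ s ÷ 3600 = 2.014 h.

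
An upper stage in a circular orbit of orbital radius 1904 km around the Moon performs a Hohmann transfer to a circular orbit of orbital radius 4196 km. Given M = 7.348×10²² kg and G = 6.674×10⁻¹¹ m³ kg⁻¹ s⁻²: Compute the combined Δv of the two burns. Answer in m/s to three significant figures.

μ = GM = 6.674×10⁻¹¹ × 7.348×10²² = 4.904×10¹² m³/s².
r₁ = 1904 km = 1.904×10⁶ m.
r₂ = 4196 km = 4.196×10⁶ m.
Transfer ellipse a_t = (r₁ + r₂)/2 = 3.050×10⁶ m.
At r₁: circular v_c1 = √(μ/r₁) = 1605 m/s; transfer-perilune v_p = √[μ(2/r₁ − 1/a_t)] = 1882 m/s.
Δv₁ = v_p − v_c1 = 277.5 m/s.
At r₂: circular v_c2 = √(μ/r₂) = 1081 m/s; transfer-apolune v_a = √[μ(2/r₂ − 1/a_t)] = 854.2 m/s.
Δv₂ = v_c2 − v_a = 226.9 m/s.
Total Δv = Δv₁ + Δv₂ = 504.4 m/s.

Δv_total ≈ 504 m/s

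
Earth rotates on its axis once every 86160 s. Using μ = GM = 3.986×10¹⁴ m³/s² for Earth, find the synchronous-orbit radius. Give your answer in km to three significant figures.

r_sync ≈ 42200 km

A synchronous orbit has period T, so by Kepler's third law a = (μT²/4π²)^(1/3).
μT²/4π² = 3.986×10¹⁴ × (8.616×10⁴)² / 39.48 = 7.495×10²² m³.
a = 4.216×10⁷ m = 42163 km.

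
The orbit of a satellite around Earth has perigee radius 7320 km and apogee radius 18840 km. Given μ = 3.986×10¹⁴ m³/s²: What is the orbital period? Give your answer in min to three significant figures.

T ≈ 248 min

Semi-major axis a = (r_p + r_a)/2 = (7320.0 + 18840)/2 = 13080 km = 1.308×10⁷ m.
By Kepler's third law T = 2π√(a³/μ) = 2π × 2.369×10³ = 1.489×10⁴ s.
= 248.1 min.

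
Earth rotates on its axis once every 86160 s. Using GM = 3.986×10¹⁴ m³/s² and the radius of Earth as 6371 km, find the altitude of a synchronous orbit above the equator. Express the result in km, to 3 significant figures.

A synchronous orbit has period T, so by Kepler's third law a = (μT²/4π²)^(1/3).
μT²/4π² = 3.986×10¹⁴ × (8.616×10⁴)² / 39.48 = 7.495×10²² m³.
a = 4.216×10⁷ m = 42163 km.
Altitude h = a − R = 42163 − 6371 = 35792 km.

h_sync ≈ 35800 km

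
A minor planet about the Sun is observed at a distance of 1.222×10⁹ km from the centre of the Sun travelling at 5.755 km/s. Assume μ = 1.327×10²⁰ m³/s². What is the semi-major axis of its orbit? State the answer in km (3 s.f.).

a ≈ 7.21×10⁸ km

r = 1.222×10¹² m.
Specific orbital energy ε = v²/2 − μ/r = (5755)²/2 − 1.327×10²⁰/1.222×10¹² = -9.203×10⁷ J/kg.
Since ε = −μ/(2a), a = −μ/(2ε) = 7.209×10¹¹ m = 7.2094×10⁸ km.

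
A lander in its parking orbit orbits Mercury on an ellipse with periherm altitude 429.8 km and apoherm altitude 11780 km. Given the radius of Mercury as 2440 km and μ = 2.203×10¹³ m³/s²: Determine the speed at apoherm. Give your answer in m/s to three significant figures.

v ≈ 721 m/s

r_p = 2440 + 429.8 = 2869.8 km = 2.8698×10⁶ m.
r_a = 2440 + 11780 = 14220 km = 1.4220×10⁷ m.
Semi-major axis a = (r_p + r_a)/2 = 8544.9 km = 8.545×10⁶ m.
Vis-viva: v² = μ(2/r − 1/a) = 2.203×10¹³ × (1.406×10⁻⁷ − 1.170×10⁻⁷) = 5.203×10⁵ m²/s².
v = 721.3 m/s.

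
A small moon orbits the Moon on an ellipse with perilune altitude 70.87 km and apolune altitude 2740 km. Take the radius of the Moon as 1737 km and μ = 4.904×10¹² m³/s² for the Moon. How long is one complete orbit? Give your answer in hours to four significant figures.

T ≈ 4.390 hours

r_p = 1737 + 70.87 = 1807.9 km = 1.8079×10⁶ m.
r_a = 1737 + 2740 = 4477.0 km = 4.4770×10⁶ m.
Semi-major axis a = (r_p + r_a)/2 = (1807.9 + 4477.0)/2 = 3142.4 km = 3.142×10⁶ m.
By Kepler's third law T = 2π√(a³/μ) = 2π × 2.515×10³ = 1.581×10⁴ s.
= 4.390 hours.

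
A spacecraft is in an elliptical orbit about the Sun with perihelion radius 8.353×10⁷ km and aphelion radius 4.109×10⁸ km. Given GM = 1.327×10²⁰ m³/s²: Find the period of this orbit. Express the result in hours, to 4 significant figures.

T ≈ 18620 hours

Semi-major axis a = (r_p + r_a)/2 = (8.3530×10⁷ + 4.1090×10⁸)/2 = 2.4722×10⁸ km = 2.472×10¹¹ m.
By Kepler's third law T = 2π√(a³/μ) = 2π × 1.067×10⁷ = 6.704×10⁷ s.
= 18620 hours.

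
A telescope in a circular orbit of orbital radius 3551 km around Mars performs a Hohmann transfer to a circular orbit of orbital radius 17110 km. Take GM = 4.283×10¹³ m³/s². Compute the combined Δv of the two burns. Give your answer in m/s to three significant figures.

r₁ = 3551 km = 3.551×10⁶ m.
r₂ = 17110 km = 1.711×10⁷ m.
Transfer ellipse a_t = (r₁ + r₂)/2 = 1.033×10⁷ m.
At r₁: circular v_c1 = √(μ/r₁) = 3473 m/s; transfer-periapsis v_p = √[μ(2/r₁ − 1/a_t)] = 4470 m/s.
Δv₁ = v_p − v_c1 = 996.6 m/s.
At r₂: circular v_c2 = √(μ/r₂) = 1582 m/s; transfer-apoapsis v_a = √[μ(2/r₂ − 1/a_t)] = 927.6 m/s.
Δv₂ = v_c2 − v_a = 654.5 m/s.
Total Δv = Δv₁ + Δv₂ = 1651 m/s.

Δv_total ≈ 1650 m/s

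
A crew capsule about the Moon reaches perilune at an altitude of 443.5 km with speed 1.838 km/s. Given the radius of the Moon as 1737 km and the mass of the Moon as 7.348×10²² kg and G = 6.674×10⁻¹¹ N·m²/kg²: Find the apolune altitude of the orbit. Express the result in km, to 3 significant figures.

apolune altitude ≈ 4840 km

μ = GM = 6.674×10⁻¹¹ × 7.348×10²² = 4.904×10¹² m³/s².
r_p = 1737 + 443.5 = 2180.5 km = 2.180×10⁶ m.
Specific energy ε = v²/2 − μ/r = -5.599×10⁵ J/kg, so a = −μ/(2ε) = 4.379×10⁶ m.
The apsides satisfy r_p + r_a = 2a, so the apolune radius is 2a − r_p = 6.578×10⁶ m = 6577.9 km.
Apolune altitude = 6577.9 − 1737 = 4840.9 km.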